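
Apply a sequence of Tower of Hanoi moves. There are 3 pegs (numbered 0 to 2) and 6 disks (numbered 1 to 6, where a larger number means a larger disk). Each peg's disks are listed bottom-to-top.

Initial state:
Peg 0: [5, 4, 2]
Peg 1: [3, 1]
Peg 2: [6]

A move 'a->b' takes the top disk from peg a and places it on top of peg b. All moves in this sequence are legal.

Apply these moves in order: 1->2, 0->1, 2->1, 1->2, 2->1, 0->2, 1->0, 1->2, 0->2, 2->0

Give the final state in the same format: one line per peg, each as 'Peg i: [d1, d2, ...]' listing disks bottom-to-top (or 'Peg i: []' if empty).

Answer: Peg 0: [5, 1]
Peg 1: [3]
Peg 2: [6, 4, 2]

Derivation:
After move 1 (1->2):
Peg 0: [5, 4, 2]
Peg 1: [3]
Peg 2: [6, 1]

After move 2 (0->1):
Peg 0: [5, 4]
Peg 1: [3, 2]
Peg 2: [6, 1]

After move 3 (2->1):
Peg 0: [5, 4]
Peg 1: [3, 2, 1]
Peg 2: [6]

After move 4 (1->2):
Peg 0: [5, 4]
Peg 1: [3, 2]
Peg 2: [6, 1]

After move 5 (2->1):
Peg 0: [5, 4]
Peg 1: [3, 2, 1]
Peg 2: [6]

After move 6 (0->2):
Peg 0: [5]
Peg 1: [3, 2, 1]
Peg 2: [6, 4]

After move 7 (1->0):
Peg 0: [5, 1]
Peg 1: [3, 2]
Peg 2: [6, 4]

After move 8 (1->2):
Peg 0: [5, 1]
Peg 1: [3]
Peg 2: [6, 4, 2]

After move 9 (0->2):
Peg 0: [5]
Peg 1: [3]
Peg 2: [6, 4, 2, 1]

After move 10 (2->0):
Peg 0: [5, 1]
Peg 1: [3]
Peg 2: [6, 4, 2]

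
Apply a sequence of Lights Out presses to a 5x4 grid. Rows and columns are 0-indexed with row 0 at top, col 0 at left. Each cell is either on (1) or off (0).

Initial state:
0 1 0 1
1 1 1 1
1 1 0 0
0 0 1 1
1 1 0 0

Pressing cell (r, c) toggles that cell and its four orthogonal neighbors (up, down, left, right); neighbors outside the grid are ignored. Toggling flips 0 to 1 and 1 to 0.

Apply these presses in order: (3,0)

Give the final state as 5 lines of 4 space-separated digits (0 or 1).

Answer: 0 1 0 1
1 1 1 1
0 1 0 0
1 1 1 1
0 1 0 0

Derivation:
After press 1 at (3,0):
0 1 0 1
1 1 1 1
0 1 0 0
1 1 1 1
0 1 0 0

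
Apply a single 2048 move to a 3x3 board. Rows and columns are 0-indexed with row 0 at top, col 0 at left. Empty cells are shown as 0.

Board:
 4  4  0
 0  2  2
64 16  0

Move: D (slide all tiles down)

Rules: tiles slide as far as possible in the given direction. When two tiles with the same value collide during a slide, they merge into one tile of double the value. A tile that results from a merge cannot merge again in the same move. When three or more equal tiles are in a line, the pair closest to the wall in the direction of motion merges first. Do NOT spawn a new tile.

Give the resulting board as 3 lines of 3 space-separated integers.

Answer:  0  4  0
 4  2  0
64 16  2

Derivation:
Slide down:
col 0: [4, 0, 64] -> [0, 4, 64]
col 1: [4, 2, 16] -> [4, 2, 16]
col 2: [0, 2, 0] -> [0, 0, 2]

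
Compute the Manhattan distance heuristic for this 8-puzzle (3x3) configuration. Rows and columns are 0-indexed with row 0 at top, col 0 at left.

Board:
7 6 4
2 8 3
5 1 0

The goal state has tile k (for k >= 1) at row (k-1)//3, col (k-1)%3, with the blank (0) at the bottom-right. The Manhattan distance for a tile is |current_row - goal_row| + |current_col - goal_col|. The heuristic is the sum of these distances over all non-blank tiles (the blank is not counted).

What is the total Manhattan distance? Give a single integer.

Tile 7: (0,0)->(2,0) = 2
Tile 6: (0,1)->(1,2) = 2
Tile 4: (0,2)->(1,0) = 3
Tile 2: (1,0)->(0,1) = 2
Tile 8: (1,1)->(2,1) = 1
Tile 3: (1,2)->(0,2) = 1
Tile 5: (2,0)->(1,1) = 2
Tile 1: (2,1)->(0,0) = 3
Sum: 2 + 2 + 3 + 2 + 1 + 1 + 2 + 3 = 16

Answer: 16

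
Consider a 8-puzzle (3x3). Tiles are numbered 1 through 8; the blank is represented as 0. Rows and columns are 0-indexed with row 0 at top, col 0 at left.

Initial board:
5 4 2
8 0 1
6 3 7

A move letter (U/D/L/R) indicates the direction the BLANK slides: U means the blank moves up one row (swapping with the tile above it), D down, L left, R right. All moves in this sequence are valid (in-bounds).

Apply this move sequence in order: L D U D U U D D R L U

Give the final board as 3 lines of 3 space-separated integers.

After move 1 (L):
5 4 2
0 8 1
6 3 7

After move 2 (D):
5 4 2
6 8 1
0 3 7

After move 3 (U):
5 4 2
0 8 1
6 3 7

After move 4 (D):
5 4 2
6 8 1
0 3 7

After move 5 (U):
5 4 2
0 8 1
6 3 7

After move 6 (U):
0 4 2
5 8 1
6 3 7

After move 7 (D):
5 4 2
0 8 1
6 3 7

After move 8 (D):
5 4 2
6 8 1
0 3 7

After move 9 (R):
5 4 2
6 8 1
3 0 7

After move 10 (L):
5 4 2
6 8 1
0 3 7

After move 11 (U):
5 4 2
0 8 1
6 3 7

Answer: 5 4 2
0 8 1
6 3 7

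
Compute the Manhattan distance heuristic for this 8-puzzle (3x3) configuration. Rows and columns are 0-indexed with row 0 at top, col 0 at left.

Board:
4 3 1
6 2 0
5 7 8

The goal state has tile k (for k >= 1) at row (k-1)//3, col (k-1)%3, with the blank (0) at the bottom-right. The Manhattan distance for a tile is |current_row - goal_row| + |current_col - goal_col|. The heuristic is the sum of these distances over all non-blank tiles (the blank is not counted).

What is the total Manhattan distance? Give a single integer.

Answer: 11

Derivation:
Tile 4: at (0,0), goal (1,0), distance |0-1|+|0-0| = 1
Tile 3: at (0,1), goal (0,2), distance |0-0|+|1-2| = 1
Tile 1: at (0,2), goal (0,0), distance |0-0|+|2-0| = 2
Tile 6: at (1,0), goal (1,2), distance |1-1|+|0-2| = 2
Tile 2: at (1,1), goal (0,1), distance |1-0|+|1-1| = 1
Tile 5: at (2,0), goal (1,1), distance |2-1|+|0-1| = 2
Tile 7: at (2,1), goal (2,0), distance |2-2|+|1-0| = 1
Tile 8: at (2,2), goal (2,1), distance |2-2|+|2-1| = 1
Sum: 1 + 1 + 2 + 2 + 1 + 2 + 1 + 1 = 11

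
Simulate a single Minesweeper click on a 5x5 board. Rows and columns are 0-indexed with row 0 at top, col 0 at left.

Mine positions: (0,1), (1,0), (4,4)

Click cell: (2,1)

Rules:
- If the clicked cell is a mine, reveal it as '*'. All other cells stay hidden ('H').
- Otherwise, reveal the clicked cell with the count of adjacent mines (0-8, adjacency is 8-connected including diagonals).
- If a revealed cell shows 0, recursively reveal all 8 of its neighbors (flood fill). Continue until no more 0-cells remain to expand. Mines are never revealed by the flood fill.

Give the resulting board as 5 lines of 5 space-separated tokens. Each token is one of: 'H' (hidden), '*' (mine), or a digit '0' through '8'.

H H H H H
H H H H H
H 1 H H H
H H H H H
H H H H H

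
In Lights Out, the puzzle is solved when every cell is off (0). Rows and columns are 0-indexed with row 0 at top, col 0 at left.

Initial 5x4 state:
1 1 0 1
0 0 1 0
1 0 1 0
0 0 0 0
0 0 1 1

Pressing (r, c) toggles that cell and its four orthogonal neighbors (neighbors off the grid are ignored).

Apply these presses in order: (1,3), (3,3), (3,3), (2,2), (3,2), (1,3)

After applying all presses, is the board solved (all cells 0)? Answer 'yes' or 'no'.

After press 1 at (1,3):
1 1 0 0
0 0 0 1
1 0 1 1
0 0 0 0
0 0 1 1

After press 2 at (3,3):
1 1 0 0
0 0 0 1
1 0 1 0
0 0 1 1
0 0 1 0

After press 3 at (3,3):
1 1 0 0
0 0 0 1
1 0 1 1
0 0 0 0
0 0 1 1

After press 4 at (2,2):
1 1 0 0
0 0 1 1
1 1 0 0
0 0 1 0
0 0 1 1

After press 5 at (3,2):
1 1 0 0
0 0 1 1
1 1 1 0
0 1 0 1
0 0 0 1

After press 6 at (1,3):
1 1 0 1
0 0 0 0
1 1 1 1
0 1 0 1
0 0 0 1

Lights still on: 10

Answer: no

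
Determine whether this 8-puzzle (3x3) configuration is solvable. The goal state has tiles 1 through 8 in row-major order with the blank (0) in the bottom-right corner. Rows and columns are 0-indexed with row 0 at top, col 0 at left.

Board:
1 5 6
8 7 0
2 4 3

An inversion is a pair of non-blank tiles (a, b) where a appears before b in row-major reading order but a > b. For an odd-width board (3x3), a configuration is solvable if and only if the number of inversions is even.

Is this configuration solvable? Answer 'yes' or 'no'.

Answer: yes

Derivation:
Inversions (pairs i<j in row-major order where tile[i] > tile[j] > 0): 14
14 is even, so the puzzle is solvable.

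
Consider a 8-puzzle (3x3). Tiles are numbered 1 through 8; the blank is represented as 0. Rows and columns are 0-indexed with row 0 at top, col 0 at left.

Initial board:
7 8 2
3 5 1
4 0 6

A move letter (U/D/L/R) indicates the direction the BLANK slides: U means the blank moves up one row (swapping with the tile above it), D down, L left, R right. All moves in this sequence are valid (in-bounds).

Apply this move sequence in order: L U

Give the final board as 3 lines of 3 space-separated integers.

After move 1 (L):
7 8 2
3 5 1
0 4 6

After move 2 (U):
7 8 2
0 5 1
3 4 6

Answer: 7 8 2
0 5 1
3 4 6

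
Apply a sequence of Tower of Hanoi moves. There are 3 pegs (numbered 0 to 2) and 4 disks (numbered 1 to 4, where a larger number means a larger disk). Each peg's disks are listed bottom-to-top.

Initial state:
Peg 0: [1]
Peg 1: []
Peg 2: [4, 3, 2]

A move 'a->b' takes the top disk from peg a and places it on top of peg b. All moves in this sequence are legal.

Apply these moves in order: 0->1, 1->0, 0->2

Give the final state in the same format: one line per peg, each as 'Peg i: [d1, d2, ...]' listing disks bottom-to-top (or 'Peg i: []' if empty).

Answer: Peg 0: []
Peg 1: []
Peg 2: [4, 3, 2, 1]

Derivation:
After move 1 (0->1):
Peg 0: []
Peg 1: [1]
Peg 2: [4, 3, 2]

After move 2 (1->0):
Peg 0: [1]
Peg 1: []
Peg 2: [4, 3, 2]

After move 3 (0->2):
Peg 0: []
Peg 1: []
Peg 2: [4, 3, 2, 1]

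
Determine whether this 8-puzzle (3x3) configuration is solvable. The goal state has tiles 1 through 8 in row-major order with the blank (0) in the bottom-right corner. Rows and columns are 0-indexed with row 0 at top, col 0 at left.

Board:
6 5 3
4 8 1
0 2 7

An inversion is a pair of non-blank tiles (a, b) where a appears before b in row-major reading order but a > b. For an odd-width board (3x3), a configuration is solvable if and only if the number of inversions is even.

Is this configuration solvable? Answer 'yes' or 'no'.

Inversions (pairs i<j in row-major order where tile[i] > tile[j] > 0): 16
16 is even, so the puzzle is solvable.

Answer: yes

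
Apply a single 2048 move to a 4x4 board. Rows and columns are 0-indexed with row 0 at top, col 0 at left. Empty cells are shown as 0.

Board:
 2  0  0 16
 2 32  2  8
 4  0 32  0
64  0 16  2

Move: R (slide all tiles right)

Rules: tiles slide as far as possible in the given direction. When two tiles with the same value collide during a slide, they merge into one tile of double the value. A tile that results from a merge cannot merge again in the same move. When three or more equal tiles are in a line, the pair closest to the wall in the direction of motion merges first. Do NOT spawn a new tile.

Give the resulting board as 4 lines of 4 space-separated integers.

Answer:  0  0  2 16
 2 32  2  8
 0  0  4 32
 0 64 16  2

Derivation:
Slide right:
row 0: [2, 0, 0, 16] -> [0, 0, 2, 16]
row 1: [2, 32, 2, 8] -> [2, 32, 2, 8]
row 2: [4, 0, 32, 0] -> [0, 0, 4, 32]
row 3: [64, 0, 16, 2] -> [0, 64, 16, 2]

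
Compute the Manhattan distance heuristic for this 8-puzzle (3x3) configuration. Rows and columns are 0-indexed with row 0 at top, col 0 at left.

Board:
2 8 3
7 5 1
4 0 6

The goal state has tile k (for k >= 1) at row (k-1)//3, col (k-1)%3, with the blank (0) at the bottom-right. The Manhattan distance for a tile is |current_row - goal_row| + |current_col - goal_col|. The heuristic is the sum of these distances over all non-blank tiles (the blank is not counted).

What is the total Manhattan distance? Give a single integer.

Tile 2: at (0,0), goal (0,1), distance |0-0|+|0-1| = 1
Tile 8: at (0,1), goal (2,1), distance |0-2|+|1-1| = 2
Tile 3: at (0,2), goal (0,2), distance |0-0|+|2-2| = 0
Tile 7: at (1,0), goal (2,0), distance |1-2|+|0-0| = 1
Tile 5: at (1,1), goal (1,1), distance |1-1|+|1-1| = 0
Tile 1: at (1,2), goal (0,0), distance |1-0|+|2-0| = 3
Tile 4: at (2,0), goal (1,0), distance |2-1|+|0-0| = 1
Tile 6: at (2,2), goal (1,2), distance |2-1|+|2-2| = 1
Sum: 1 + 2 + 0 + 1 + 0 + 3 + 1 + 1 = 9

Answer: 9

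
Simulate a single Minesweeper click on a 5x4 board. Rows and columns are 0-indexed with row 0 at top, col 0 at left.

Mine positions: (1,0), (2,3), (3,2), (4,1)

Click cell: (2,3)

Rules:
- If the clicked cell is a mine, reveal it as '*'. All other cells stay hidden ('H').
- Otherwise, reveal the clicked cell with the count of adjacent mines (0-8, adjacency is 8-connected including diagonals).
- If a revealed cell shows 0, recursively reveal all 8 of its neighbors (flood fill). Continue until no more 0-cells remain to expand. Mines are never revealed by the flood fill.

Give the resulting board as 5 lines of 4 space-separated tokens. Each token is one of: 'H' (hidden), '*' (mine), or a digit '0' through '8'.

H H H H
H H H H
H H H *
H H H H
H H H H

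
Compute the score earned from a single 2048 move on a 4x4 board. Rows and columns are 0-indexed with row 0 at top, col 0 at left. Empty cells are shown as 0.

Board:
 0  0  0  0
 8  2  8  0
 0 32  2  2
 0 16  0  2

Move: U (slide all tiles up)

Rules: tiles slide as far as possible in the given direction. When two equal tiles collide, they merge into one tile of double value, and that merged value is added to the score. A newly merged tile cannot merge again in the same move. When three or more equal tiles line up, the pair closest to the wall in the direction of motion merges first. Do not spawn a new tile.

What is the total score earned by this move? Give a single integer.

Slide up:
col 0: [0, 8, 0, 0] -> [8, 0, 0, 0]  score +0 (running 0)
col 1: [0, 2, 32, 16] -> [2, 32, 16, 0]  score +0 (running 0)
col 2: [0, 8, 2, 0] -> [8, 2, 0, 0]  score +0 (running 0)
col 3: [0, 0, 2, 2] -> [4, 0, 0, 0]  score +4 (running 4)
Board after move:
 8  2  8  4
 0 32  2  0
 0 16  0  0
 0  0  0  0

Answer: 4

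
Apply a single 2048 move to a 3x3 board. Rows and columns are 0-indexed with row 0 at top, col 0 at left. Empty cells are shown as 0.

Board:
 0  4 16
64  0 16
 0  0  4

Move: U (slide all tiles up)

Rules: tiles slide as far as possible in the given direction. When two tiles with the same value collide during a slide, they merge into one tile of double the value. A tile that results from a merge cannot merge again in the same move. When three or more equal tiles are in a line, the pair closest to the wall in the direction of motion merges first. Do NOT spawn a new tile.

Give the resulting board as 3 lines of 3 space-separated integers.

Slide up:
col 0: [0, 64, 0] -> [64, 0, 0]
col 1: [4, 0, 0] -> [4, 0, 0]
col 2: [16, 16, 4] -> [32, 4, 0]

Answer: 64  4 32
 0  0  4
 0  0  0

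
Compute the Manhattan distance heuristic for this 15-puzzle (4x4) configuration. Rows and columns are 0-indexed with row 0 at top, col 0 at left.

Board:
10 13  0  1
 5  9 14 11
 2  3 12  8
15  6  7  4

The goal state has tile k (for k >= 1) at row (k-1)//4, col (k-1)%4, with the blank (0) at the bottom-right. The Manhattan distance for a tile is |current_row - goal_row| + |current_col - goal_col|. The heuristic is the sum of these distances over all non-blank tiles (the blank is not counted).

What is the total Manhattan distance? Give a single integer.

Answer: 34

Derivation:
Tile 10: at (0,0), goal (2,1), distance |0-2|+|0-1| = 3
Tile 13: at (0,1), goal (3,0), distance |0-3|+|1-0| = 4
Tile 1: at (0,3), goal (0,0), distance |0-0|+|3-0| = 3
Tile 5: at (1,0), goal (1,0), distance |1-1|+|0-0| = 0
Tile 9: at (1,1), goal (2,0), distance |1-2|+|1-0| = 2
Tile 14: at (1,2), goal (3,1), distance |1-3|+|2-1| = 3
Tile 11: at (1,3), goal (2,2), distance |1-2|+|3-2| = 2
Tile 2: at (2,0), goal (0,1), distance |2-0|+|0-1| = 3
Tile 3: at (2,1), goal (0,2), distance |2-0|+|1-2| = 3
Tile 12: at (2,2), goal (2,3), distance |2-2|+|2-3| = 1
Tile 8: at (2,3), goal (1,3), distance |2-1|+|3-3| = 1
Tile 15: at (3,0), goal (3,2), distance |3-3|+|0-2| = 2
Tile 6: at (3,1), goal (1,1), distance |3-1|+|1-1| = 2
Tile 7: at (3,2), goal (1,2), distance |3-1|+|2-2| = 2
Tile 4: at (3,3), goal (0,3), distance |3-0|+|3-3| = 3
Sum: 3 + 4 + 3 + 0 + 2 + 3 + 2 + 3 + 3 + 1 + 1 + 2 + 2 + 2 + 3 = 34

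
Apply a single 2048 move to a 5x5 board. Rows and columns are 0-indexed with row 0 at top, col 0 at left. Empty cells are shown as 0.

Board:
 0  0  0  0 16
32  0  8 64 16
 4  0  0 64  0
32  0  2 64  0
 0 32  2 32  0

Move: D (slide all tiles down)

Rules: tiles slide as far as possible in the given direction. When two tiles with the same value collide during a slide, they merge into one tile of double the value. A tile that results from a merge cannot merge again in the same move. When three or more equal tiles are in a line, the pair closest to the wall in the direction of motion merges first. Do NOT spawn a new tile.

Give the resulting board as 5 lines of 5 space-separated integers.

Slide down:
col 0: [0, 32, 4, 32, 0] -> [0, 0, 32, 4, 32]
col 1: [0, 0, 0, 0, 32] -> [0, 0, 0, 0, 32]
col 2: [0, 8, 0, 2, 2] -> [0, 0, 0, 8, 4]
col 3: [0, 64, 64, 64, 32] -> [0, 0, 64, 128, 32]
col 4: [16, 16, 0, 0, 0] -> [0, 0, 0, 0, 32]

Answer:   0   0   0   0   0
  0   0   0   0   0
 32   0   0  64   0
  4   0   8 128   0
 32  32   4  32  32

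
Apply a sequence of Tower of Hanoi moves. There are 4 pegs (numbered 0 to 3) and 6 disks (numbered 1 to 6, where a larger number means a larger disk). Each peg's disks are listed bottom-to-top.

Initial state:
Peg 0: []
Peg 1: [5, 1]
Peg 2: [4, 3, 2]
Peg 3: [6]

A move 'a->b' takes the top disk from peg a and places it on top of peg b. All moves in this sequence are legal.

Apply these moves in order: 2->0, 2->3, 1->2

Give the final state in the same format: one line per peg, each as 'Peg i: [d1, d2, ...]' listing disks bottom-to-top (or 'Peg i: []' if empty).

Answer: Peg 0: [2]
Peg 1: [5]
Peg 2: [4, 1]
Peg 3: [6, 3]

Derivation:
After move 1 (2->0):
Peg 0: [2]
Peg 1: [5, 1]
Peg 2: [4, 3]
Peg 3: [6]

After move 2 (2->3):
Peg 0: [2]
Peg 1: [5, 1]
Peg 2: [4]
Peg 3: [6, 3]

After move 3 (1->2):
Peg 0: [2]
Peg 1: [5]
Peg 2: [4, 1]
Peg 3: [6, 3]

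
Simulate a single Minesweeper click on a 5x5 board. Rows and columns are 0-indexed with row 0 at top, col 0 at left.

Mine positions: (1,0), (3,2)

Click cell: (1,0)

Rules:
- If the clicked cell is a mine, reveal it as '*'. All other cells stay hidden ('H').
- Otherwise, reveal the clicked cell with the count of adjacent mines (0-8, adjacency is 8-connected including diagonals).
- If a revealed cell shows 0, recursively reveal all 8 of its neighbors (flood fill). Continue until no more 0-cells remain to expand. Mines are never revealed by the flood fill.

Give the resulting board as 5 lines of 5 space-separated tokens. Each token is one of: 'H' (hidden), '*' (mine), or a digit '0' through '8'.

H H H H H
* H H H H
H H H H H
H H H H H
H H H H H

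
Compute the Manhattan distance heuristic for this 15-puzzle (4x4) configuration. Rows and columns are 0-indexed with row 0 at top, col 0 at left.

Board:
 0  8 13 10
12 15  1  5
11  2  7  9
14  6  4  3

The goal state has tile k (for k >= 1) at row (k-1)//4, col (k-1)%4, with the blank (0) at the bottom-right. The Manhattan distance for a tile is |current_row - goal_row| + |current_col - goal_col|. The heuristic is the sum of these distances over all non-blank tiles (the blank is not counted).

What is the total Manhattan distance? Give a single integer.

Tile 8: at (0,1), goal (1,3), distance |0-1|+|1-3| = 3
Tile 13: at (0,2), goal (3,0), distance |0-3|+|2-0| = 5
Tile 10: at (0,3), goal (2,1), distance |0-2|+|3-1| = 4
Tile 12: at (1,0), goal (2,3), distance |1-2|+|0-3| = 4
Tile 15: at (1,1), goal (3,2), distance |1-3|+|1-2| = 3
Tile 1: at (1,2), goal (0,0), distance |1-0|+|2-0| = 3
Tile 5: at (1,3), goal (1,0), distance |1-1|+|3-0| = 3
Tile 11: at (2,0), goal (2,2), distance |2-2|+|0-2| = 2
Tile 2: at (2,1), goal (0,1), distance |2-0|+|1-1| = 2
Tile 7: at (2,2), goal (1,2), distance |2-1|+|2-2| = 1
Tile 9: at (2,3), goal (2,0), distance |2-2|+|3-0| = 3
Tile 14: at (3,0), goal (3,1), distance |3-3|+|0-1| = 1
Tile 6: at (3,1), goal (1,1), distance |3-1|+|1-1| = 2
Tile 4: at (3,2), goal (0,3), distance |3-0|+|2-3| = 4
Tile 3: at (3,3), goal (0,2), distance |3-0|+|3-2| = 4
Sum: 3 + 5 + 4 + 4 + 3 + 3 + 3 + 2 + 2 + 1 + 3 + 1 + 2 + 4 + 4 = 44

Answer: 44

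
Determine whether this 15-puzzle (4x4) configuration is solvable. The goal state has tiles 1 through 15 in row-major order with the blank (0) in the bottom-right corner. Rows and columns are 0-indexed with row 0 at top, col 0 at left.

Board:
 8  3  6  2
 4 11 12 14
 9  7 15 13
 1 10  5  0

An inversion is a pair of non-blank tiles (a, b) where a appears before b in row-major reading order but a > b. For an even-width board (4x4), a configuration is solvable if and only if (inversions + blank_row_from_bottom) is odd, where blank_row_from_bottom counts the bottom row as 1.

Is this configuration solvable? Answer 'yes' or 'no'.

Answer: yes

Derivation:
Inversions: 44
Blank is in row 3 (0-indexed from top), which is row 1 counting from the bottom (bottom = 1).
44 + 1 = 45, which is odd, so the puzzle is solvable.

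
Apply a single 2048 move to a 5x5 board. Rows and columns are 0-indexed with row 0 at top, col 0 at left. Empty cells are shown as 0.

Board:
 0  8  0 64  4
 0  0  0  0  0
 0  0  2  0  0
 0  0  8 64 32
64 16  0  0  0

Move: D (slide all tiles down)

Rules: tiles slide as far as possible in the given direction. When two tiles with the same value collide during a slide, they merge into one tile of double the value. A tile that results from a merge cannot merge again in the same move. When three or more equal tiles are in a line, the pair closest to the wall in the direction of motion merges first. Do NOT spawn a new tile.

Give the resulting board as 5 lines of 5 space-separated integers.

Answer:   0   0   0   0   0
  0   0   0   0   0
  0   0   0   0   0
  0   8   2   0   4
 64  16   8 128  32

Derivation:
Slide down:
col 0: [0, 0, 0, 0, 64] -> [0, 0, 0, 0, 64]
col 1: [8, 0, 0, 0, 16] -> [0, 0, 0, 8, 16]
col 2: [0, 0, 2, 8, 0] -> [0, 0, 0, 2, 8]
col 3: [64, 0, 0, 64, 0] -> [0, 0, 0, 0, 128]
col 4: [4, 0, 0, 32, 0] -> [0, 0, 0, 4, 32]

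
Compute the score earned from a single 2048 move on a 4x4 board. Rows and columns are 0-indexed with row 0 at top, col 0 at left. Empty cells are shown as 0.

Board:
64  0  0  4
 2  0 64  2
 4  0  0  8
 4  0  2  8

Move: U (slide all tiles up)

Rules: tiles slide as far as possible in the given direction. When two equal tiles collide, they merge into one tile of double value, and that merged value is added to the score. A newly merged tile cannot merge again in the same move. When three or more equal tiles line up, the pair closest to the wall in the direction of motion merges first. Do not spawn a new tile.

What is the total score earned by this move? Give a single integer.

Answer: 24

Derivation:
Slide up:
col 0: [64, 2, 4, 4] -> [64, 2, 8, 0]  score +8 (running 8)
col 1: [0, 0, 0, 0] -> [0, 0, 0, 0]  score +0 (running 8)
col 2: [0, 64, 0, 2] -> [64, 2, 0, 0]  score +0 (running 8)
col 3: [4, 2, 8, 8] -> [4, 2, 16, 0]  score +16 (running 24)
Board after move:
64  0 64  4
 2  0  2  2
 8  0  0 16
 0  0  0  0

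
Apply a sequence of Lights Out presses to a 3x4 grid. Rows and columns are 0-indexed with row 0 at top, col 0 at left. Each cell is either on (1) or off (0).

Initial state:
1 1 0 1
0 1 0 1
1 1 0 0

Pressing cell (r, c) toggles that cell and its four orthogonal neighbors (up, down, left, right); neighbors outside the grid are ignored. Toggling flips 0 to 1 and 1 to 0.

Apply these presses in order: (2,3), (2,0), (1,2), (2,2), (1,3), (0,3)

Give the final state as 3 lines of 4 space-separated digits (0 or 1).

After press 1 at (2,3):
1 1 0 1
0 1 0 0
1 1 1 1

After press 2 at (2,0):
1 1 0 1
1 1 0 0
0 0 1 1

After press 3 at (1,2):
1 1 1 1
1 0 1 1
0 0 0 1

After press 4 at (2,2):
1 1 1 1
1 0 0 1
0 1 1 0

After press 5 at (1,3):
1 1 1 0
1 0 1 0
0 1 1 1

After press 6 at (0,3):
1 1 0 1
1 0 1 1
0 1 1 1

Answer: 1 1 0 1
1 0 1 1
0 1 1 1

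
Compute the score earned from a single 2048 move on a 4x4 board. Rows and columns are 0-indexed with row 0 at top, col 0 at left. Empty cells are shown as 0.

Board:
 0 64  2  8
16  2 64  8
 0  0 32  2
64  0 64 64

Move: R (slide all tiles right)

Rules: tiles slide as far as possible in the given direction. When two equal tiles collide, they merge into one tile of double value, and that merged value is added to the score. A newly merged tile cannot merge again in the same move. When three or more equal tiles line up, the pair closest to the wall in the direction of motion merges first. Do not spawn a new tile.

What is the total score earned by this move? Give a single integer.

Answer: 128

Derivation:
Slide right:
row 0: [0, 64, 2, 8] -> [0, 64, 2, 8]  score +0 (running 0)
row 1: [16, 2, 64, 8] -> [16, 2, 64, 8]  score +0 (running 0)
row 2: [0, 0, 32, 2] -> [0, 0, 32, 2]  score +0 (running 0)
row 3: [64, 0, 64, 64] -> [0, 0, 64, 128]  score +128 (running 128)
Board after move:
  0  64   2   8
 16   2  64   8
  0   0  32   2
  0   0  64 128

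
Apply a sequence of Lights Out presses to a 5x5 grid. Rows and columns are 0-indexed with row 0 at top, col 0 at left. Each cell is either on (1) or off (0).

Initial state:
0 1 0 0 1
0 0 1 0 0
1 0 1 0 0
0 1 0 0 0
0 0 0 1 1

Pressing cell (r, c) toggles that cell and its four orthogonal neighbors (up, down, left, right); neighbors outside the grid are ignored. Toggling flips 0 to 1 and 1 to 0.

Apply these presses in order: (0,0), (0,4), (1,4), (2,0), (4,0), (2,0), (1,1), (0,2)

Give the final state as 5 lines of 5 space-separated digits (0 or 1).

After press 1 at (0,0):
1 0 0 0 1
1 0 1 0 0
1 0 1 0 0
0 1 0 0 0
0 0 0 1 1

After press 2 at (0,4):
1 0 0 1 0
1 0 1 0 1
1 0 1 0 0
0 1 0 0 0
0 0 0 1 1

After press 3 at (1,4):
1 0 0 1 1
1 0 1 1 0
1 0 1 0 1
0 1 0 0 0
0 0 0 1 1

After press 4 at (2,0):
1 0 0 1 1
0 0 1 1 0
0 1 1 0 1
1 1 0 0 0
0 0 0 1 1

After press 5 at (4,0):
1 0 0 1 1
0 0 1 1 0
0 1 1 0 1
0 1 0 0 0
1 1 0 1 1

After press 6 at (2,0):
1 0 0 1 1
1 0 1 1 0
1 0 1 0 1
1 1 0 0 0
1 1 0 1 1

After press 7 at (1,1):
1 1 0 1 1
0 1 0 1 0
1 1 1 0 1
1 1 0 0 0
1 1 0 1 1

After press 8 at (0,2):
1 0 1 0 1
0 1 1 1 0
1 1 1 0 1
1 1 0 0 0
1 1 0 1 1

Answer: 1 0 1 0 1
0 1 1 1 0
1 1 1 0 1
1 1 0 0 0
1 1 0 1 1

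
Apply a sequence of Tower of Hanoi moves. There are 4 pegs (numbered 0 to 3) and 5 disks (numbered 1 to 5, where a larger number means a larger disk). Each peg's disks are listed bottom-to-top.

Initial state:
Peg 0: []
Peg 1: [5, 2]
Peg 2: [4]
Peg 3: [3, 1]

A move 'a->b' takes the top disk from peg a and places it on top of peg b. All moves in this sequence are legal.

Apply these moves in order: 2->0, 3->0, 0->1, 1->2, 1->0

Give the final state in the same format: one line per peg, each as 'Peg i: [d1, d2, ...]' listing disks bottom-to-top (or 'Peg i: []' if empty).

After move 1 (2->0):
Peg 0: [4]
Peg 1: [5, 2]
Peg 2: []
Peg 3: [3, 1]

After move 2 (3->0):
Peg 0: [4, 1]
Peg 1: [5, 2]
Peg 2: []
Peg 3: [3]

After move 3 (0->1):
Peg 0: [4]
Peg 1: [5, 2, 1]
Peg 2: []
Peg 3: [3]

After move 4 (1->2):
Peg 0: [4]
Peg 1: [5, 2]
Peg 2: [1]
Peg 3: [3]

After move 5 (1->0):
Peg 0: [4, 2]
Peg 1: [5]
Peg 2: [1]
Peg 3: [3]

Answer: Peg 0: [4, 2]
Peg 1: [5]
Peg 2: [1]
Peg 3: [3]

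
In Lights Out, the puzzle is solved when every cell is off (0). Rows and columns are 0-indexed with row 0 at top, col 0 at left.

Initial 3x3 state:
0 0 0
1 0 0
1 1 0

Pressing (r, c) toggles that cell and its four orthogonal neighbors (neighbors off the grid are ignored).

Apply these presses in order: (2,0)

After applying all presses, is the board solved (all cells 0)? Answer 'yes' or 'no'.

Answer: yes

Derivation:
After press 1 at (2,0):
0 0 0
0 0 0
0 0 0

Lights still on: 0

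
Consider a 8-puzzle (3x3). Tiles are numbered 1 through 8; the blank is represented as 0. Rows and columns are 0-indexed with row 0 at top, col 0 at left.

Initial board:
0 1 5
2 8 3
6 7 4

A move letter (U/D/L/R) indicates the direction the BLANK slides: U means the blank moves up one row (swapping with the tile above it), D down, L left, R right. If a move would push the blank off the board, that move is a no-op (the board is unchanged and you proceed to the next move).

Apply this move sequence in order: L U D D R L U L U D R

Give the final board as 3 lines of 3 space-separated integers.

Answer: 2 1 5
8 0 3
6 7 4

Derivation:
After move 1 (L):
0 1 5
2 8 3
6 7 4

After move 2 (U):
0 1 5
2 8 3
6 7 4

After move 3 (D):
2 1 5
0 8 3
6 7 4

After move 4 (D):
2 1 5
6 8 3
0 7 4

After move 5 (R):
2 1 5
6 8 3
7 0 4

After move 6 (L):
2 1 5
6 8 3
0 7 4

After move 7 (U):
2 1 5
0 8 3
6 7 4

After move 8 (L):
2 1 5
0 8 3
6 7 4

After move 9 (U):
0 1 5
2 8 3
6 7 4

After move 10 (D):
2 1 5
0 8 3
6 7 4

After move 11 (R):
2 1 5
8 0 3
6 7 4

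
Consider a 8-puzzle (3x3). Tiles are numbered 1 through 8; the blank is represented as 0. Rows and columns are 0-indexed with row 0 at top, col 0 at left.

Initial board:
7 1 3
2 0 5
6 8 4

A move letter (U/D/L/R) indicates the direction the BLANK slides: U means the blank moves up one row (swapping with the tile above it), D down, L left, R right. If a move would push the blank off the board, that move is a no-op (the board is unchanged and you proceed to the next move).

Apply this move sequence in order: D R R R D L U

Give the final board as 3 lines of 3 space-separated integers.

After move 1 (D):
7 1 3
2 8 5
6 0 4

After move 2 (R):
7 1 3
2 8 5
6 4 0

After move 3 (R):
7 1 3
2 8 5
6 4 0

After move 4 (R):
7 1 3
2 8 5
6 4 0

After move 5 (D):
7 1 3
2 8 5
6 4 0

After move 6 (L):
7 1 3
2 8 5
6 0 4

After move 7 (U):
7 1 3
2 0 5
6 8 4

Answer: 7 1 3
2 0 5
6 8 4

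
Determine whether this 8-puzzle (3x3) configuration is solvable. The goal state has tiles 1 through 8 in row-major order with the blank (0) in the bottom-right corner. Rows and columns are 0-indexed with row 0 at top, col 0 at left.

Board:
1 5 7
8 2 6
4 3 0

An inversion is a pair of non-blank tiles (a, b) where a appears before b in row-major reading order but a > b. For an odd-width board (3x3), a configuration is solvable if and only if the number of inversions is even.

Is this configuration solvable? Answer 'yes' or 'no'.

Answer: yes

Derivation:
Inversions (pairs i<j in row-major order where tile[i] > tile[j] > 0): 14
14 is even, so the puzzle is solvable.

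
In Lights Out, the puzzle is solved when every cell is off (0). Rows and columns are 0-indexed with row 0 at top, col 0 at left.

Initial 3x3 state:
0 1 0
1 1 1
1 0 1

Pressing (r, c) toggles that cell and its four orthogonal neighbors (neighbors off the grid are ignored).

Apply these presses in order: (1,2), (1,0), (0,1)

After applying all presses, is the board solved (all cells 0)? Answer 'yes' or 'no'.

After press 1 at (1,2):
0 1 1
1 0 0
1 0 0

After press 2 at (1,0):
1 1 1
0 1 0
0 0 0

After press 3 at (0,1):
0 0 0
0 0 0
0 0 0

Lights still on: 0

Answer: yes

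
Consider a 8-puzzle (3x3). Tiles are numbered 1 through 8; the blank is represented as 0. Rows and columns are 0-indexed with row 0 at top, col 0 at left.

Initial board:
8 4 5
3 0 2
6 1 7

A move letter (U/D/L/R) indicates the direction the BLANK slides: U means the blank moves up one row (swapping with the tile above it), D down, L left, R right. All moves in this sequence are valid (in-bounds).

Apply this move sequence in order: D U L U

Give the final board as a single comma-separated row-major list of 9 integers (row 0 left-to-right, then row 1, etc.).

After move 1 (D):
8 4 5
3 1 2
6 0 7

After move 2 (U):
8 4 5
3 0 2
6 1 7

After move 3 (L):
8 4 5
0 3 2
6 1 7

After move 4 (U):
0 4 5
8 3 2
6 1 7

Answer: 0, 4, 5, 8, 3, 2, 6, 1, 7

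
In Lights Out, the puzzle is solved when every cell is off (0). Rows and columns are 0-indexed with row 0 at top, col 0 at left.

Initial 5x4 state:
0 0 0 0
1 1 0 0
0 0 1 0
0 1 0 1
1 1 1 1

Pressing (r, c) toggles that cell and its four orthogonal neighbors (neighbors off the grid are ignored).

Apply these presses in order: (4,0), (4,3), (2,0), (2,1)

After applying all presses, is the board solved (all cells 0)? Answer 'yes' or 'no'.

After press 1 at (4,0):
0 0 0 0
1 1 0 0
0 0 1 0
1 1 0 1
0 0 1 1

After press 2 at (4,3):
0 0 0 0
1 1 0 0
0 0 1 0
1 1 0 0
0 0 0 0

After press 3 at (2,0):
0 0 0 0
0 1 0 0
1 1 1 0
0 1 0 0
0 0 0 0

After press 4 at (2,1):
0 0 0 0
0 0 0 0
0 0 0 0
0 0 0 0
0 0 0 0

Lights still on: 0

Answer: yes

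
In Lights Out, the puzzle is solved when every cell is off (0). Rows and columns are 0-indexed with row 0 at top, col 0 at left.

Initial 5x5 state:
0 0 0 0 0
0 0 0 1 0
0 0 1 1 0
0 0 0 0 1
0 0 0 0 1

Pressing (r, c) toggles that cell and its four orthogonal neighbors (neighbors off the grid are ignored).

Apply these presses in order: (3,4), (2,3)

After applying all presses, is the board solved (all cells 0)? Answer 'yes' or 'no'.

After press 1 at (3,4):
0 0 0 0 0
0 0 0 1 0
0 0 1 1 1
0 0 0 1 0
0 0 0 0 0

After press 2 at (2,3):
0 0 0 0 0
0 0 0 0 0
0 0 0 0 0
0 0 0 0 0
0 0 0 0 0

Lights still on: 0

Answer: yes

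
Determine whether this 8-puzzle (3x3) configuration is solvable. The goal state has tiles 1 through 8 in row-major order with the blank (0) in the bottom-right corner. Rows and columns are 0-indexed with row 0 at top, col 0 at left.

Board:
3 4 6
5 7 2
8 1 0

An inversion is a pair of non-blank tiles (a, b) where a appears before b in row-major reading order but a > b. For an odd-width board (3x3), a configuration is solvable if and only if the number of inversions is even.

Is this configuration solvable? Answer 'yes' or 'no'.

Inversions (pairs i<j in row-major order where tile[i] > tile[j] > 0): 13
13 is odd, so the puzzle is not solvable.

Answer: no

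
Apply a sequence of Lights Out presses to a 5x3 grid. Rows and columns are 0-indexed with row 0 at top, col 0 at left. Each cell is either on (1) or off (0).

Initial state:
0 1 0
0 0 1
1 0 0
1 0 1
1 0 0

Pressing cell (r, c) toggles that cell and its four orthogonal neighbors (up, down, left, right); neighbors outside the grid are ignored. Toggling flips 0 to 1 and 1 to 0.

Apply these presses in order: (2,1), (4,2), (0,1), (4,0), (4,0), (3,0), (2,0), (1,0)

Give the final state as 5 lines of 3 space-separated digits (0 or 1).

After press 1 at (2,1):
0 1 0
0 1 1
0 1 1
1 1 1
1 0 0

After press 2 at (4,2):
0 1 0
0 1 1
0 1 1
1 1 0
1 1 1

After press 3 at (0,1):
1 0 1
0 0 1
0 1 1
1 1 0
1 1 1

After press 4 at (4,0):
1 0 1
0 0 1
0 1 1
0 1 0
0 0 1

After press 5 at (4,0):
1 0 1
0 0 1
0 1 1
1 1 0
1 1 1

After press 6 at (3,0):
1 0 1
0 0 1
1 1 1
0 0 0
0 1 1

After press 7 at (2,0):
1 0 1
1 0 1
0 0 1
1 0 0
0 1 1

After press 8 at (1,0):
0 0 1
0 1 1
1 0 1
1 0 0
0 1 1

Answer: 0 0 1
0 1 1
1 0 1
1 0 0
0 1 1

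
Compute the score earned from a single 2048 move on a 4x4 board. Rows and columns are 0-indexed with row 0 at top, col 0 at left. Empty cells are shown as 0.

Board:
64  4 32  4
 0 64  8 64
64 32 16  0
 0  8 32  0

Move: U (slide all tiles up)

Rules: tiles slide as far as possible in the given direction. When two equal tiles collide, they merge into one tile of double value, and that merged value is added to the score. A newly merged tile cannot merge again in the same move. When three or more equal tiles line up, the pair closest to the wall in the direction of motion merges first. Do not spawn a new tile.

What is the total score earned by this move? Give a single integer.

Slide up:
col 0: [64, 0, 64, 0] -> [128, 0, 0, 0]  score +128 (running 128)
col 1: [4, 64, 32, 8] -> [4, 64, 32, 8]  score +0 (running 128)
col 2: [32, 8, 16, 32] -> [32, 8, 16, 32]  score +0 (running 128)
col 3: [4, 64, 0, 0] -> [4, 64, 0, 0]  score +0 (running 128)
Board after move:
128   4  32   4
  0  64   8  64
  0  32  16   0
  0   8  32   0

Answer: 128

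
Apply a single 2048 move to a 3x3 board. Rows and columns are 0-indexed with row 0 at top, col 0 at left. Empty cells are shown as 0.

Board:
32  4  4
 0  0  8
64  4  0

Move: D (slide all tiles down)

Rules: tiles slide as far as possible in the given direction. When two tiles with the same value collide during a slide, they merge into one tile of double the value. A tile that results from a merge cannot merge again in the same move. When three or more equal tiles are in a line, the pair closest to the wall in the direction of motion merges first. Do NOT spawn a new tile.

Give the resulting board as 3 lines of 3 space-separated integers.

Answer:  0  0  0
32  0  4
64  8  8

Derivation:
Slide down:
col 0: [32, 0, 64] -> [0, 32, 64]
col 1: [4, 0, 4] -> [0, 0, 8]
col 2: [4, 8, 0] -> [0, 4, 8]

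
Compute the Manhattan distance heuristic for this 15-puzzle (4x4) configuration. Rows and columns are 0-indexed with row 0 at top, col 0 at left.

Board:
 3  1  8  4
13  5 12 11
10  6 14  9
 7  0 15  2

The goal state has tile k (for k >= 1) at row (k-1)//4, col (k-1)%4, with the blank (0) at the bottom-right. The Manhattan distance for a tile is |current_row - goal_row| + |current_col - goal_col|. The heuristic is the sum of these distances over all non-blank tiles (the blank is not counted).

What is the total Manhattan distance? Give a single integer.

Answer: 28

Derivation:
Tile 3: at (0,0), goal (0,2), distance |0-0|+|0-2| = 2
Tile 1: at (0,1), goal (0,0), distance |0-0|+|1-0| = 1
Tile 8: at (0,2), goal (1,3), distance |0-1|+|2-3| = 2
Tile 4: at (0,3), goal (0,3), distance |0-0|+|3-3| = 0
Tile 13: at (1,0), goal (3,0), distance |1-3|+|0-0| = 2
Tile 5: at (1,1), goal (1,0), distance |1-1|+|1-0| = 1
Tile 12: at (1,2), goal (2,3), distance |1-2|+|2-3| = 2
Tile 11: at (1,3), goal (2,2), distance |1-2|+|3-2| = 2
Tile 10: at (2,0), goal (2,1), distance |2-2|+|0-1| = 1
Tile 6: at (2,1), goal (1,1), distance |2-1|+|1-1| = 1
Tile 14: at (2,2), goal (3,1), distance |2-3|+|2-1| = 2
Tile 9: at (2,3), goal (2,0), distance |2-2|+|3-0| = 3
Tile 7: at (3,0), goal (1,2), distance |3-1|+|0-2| = 4
Tile 15: at (3,2), goal (3,2), distance |3-3|+|2-2| = 0
Tile 2: at (3,3), goal (0,1), distance |3-0|+|3-1| = 5
Sum: 2 + 1 + 2 + 0 + 2 + 1 + 2 + 2 + 1 + 1 + 2 + 3 + 4 + 0 + 5 = 28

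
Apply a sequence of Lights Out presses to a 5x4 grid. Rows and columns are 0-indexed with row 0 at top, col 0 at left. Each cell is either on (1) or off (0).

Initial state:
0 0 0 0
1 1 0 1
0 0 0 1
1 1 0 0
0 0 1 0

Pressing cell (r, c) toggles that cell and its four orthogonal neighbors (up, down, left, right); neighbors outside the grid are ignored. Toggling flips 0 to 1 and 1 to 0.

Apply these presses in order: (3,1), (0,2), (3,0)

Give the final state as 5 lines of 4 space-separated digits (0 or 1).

Answer: 0 1 1 1
1 1 1 1
1 1 0 1
1 1 1 0
1 1 1 0

Derivation:
After press 1 at (3,1):
0 0 0 0
1 1 0 1
0 1 0 1
0 0 1 0
0 1 1 0

After press 2 at (0,2):
0 1 1 1
1 1 1 1
0 1 0 1
0 0 1 0
0 1 1 0

After press 3 at (3,0):
0 1 1 1
1 1 1 1
1 1 0 1
1 1 1 0
1 1 1 0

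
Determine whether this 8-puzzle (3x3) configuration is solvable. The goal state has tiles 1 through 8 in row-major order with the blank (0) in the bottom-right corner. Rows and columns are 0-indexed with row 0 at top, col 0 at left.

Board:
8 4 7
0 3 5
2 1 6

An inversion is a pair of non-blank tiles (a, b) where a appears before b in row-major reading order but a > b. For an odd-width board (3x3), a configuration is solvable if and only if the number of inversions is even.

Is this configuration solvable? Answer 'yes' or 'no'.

Answer: yes

Derivation:
Inversions (pairs i<j in row-major order where tile[i] > tile[j] > 0): 20
20 is even, so the puzzle is solvable.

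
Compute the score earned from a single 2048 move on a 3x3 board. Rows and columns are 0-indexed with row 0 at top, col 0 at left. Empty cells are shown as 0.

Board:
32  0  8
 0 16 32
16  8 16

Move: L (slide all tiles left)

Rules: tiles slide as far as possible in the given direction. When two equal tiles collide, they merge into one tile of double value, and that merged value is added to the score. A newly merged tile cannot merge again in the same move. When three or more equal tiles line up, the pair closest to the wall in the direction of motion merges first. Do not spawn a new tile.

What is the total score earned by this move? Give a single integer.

Answer: 0

Derivation:
Slide left:
row 0: [32, 0, 8] -> [32, 8, 0]  score +0 (running 0)
row 1: [0, 16, 32] -> [16, 32, 0]  score +0 (running 0)
row 2: [16, 8, 16] -> [16, 8, 16]  score +0 (running 0)
Board after move:
32  8  0
16 32  0
16  8 16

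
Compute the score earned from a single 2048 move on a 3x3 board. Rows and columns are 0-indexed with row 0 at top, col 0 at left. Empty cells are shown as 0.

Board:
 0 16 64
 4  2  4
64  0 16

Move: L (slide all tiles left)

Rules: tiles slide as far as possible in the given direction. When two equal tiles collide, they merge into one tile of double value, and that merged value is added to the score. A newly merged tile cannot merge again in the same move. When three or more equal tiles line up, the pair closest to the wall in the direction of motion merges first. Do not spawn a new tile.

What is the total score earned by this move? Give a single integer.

Slide left:
row 0: [0, 16, 64] -> [16, 64, 0]  score +0 (running 0)
row 1: [4, 2, 4] -> [4, 2, 4]  score +0 (running 0)
row 2: [64, 0, 16] -> [64, 16, 0]  score +0 (running 0)
Board after move:
16 64  0
 4  2  4
64 16  0

Answer: 0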